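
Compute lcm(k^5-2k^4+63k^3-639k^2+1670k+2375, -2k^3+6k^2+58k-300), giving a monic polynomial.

Repeated division with remainder:
  k^5-2k^4+63k^3-639k^2+1670k+2375 = (-(1/2)k^2-(1/2)k-95/2)(-2k^3+6k^2+58k-300) + (-475k^2+4275k-11875)
  -2k^3+6k^2+58k-300 = ((2/475)k+12/475)(-475k^2+4275k-11875) + (0)
Last nonzero remainder: -475k^2+4275k-11875. Dividing through by -475 gives the monic gcd k^2-9k+25.
Then lcm(f, g) = f·g / gcd(f, g); expanding and making the result monic gives the answer.

k^6+4k^5+51k^4-261k^3-2164k^2+12395k+14250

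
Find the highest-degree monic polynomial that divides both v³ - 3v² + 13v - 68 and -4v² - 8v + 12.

1

By polynomial division,
  v³ - 3v² + 13v - 68 = (-(1/4)v + 5/4)(-4v² - 8v + 12) + (26v - 83)
  -4v² - 8v + 12 = (-(2/13)v - 135/169)(26v - 83) + (-9177/169)
  26v - 83 = (-(4394/9177)v + 14027/9177)(-9177/169) + (0)
The last nonzero remainder is the constant -9177/169, so the polynomials are coprime and gcd = 1.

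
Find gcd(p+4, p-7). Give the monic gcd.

By polynomial division,
  p+4 = (p-7) + (11)
  p-7 = ((1/11)p-7/11)(11) + (0)
The last nonzero remainder is the constant 11, so the polynomials are coprime and gcd = 1.

1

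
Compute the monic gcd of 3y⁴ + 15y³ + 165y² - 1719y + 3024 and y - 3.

y - 3

Euclidean algorithm in ℚ[y]:
  3y⁴ + 15y³ + 165y² - 1719y + 3024 = (3y³ + 24y² + 237y - 1008)(y - 3) + (0)
The last nonzero remainder y - 3 is already monic.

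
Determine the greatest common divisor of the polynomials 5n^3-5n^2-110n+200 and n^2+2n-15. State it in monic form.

n+5

By polynomial division,
  5n^3-5n^2-110n+200 = (5n-15)(n^2+2n-15) + (-5n-25)
  n^2+2n-15 = (-(1/5)n+3/5)(-5n-25) + (0)
Last nonzero remainder: -5n-25. Dividing through by -5 gives the monic gcd n+5.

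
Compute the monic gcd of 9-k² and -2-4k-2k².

1

Repeated division with remainder:
  -k²+9 = (1/2)(-2k²-4k-2) + (2k+10)
  -2k²-4k-2 = (-k+3)(2k+10) + (-32)
  2k+10 = (-(1/16)k-5/16)(-32) + (0)
The last nonzero remainder is the constant -32, so the polynomials are coprime and gcd = 1.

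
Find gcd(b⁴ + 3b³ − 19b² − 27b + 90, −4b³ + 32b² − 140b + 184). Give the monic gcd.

Repeated division with remainder:
  b⁴ + 3b³ − 19b² − 27b + 90 = (−(1/4)b − 11/4)(−4b³ + 32b² − 140b + 184) + (34b² − 366b + 596)
  −4b³ + 32b² − 140b + 184 = (−(2/17)b − 94/289)(34b² − 366b + 596) + (−(54600/289)b + 109200/289)
  34b² − 366b + 596 = (−(4913/27300)b + 43061/27300)(−(54600/289)b + 109200/289) + (0)
Last nonzero remainder: −(54600/289)b + 109200/289. Dividing through by −54600/289 gives the monic gcd b − 2.

b − 2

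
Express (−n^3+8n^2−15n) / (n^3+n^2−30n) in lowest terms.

(−n+3)/(n+6)

By polynomial division,
  −n^3+8n^2−15n = (−1)(n^3+n^2−30n) + (9n^2−45n)
  n^3+n^2−30n = ((1/9)n+2/3)(9n^2−45n) + (0)
Last nonzero remainder: 9n^2−45n. Dividing through by 9 gives the monic gcd n^2−5n.
Cancel n^2−5n from numerator and denominator to get the reduced form.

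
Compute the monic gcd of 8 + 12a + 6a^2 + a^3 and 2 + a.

2 + a

By polynomial division,
  a^3 + 6a^2 + 12a + 8 = (a^2 + 4a + 4)(a + 2) + (0)
The last nonzero remainder a + 2 is already monic.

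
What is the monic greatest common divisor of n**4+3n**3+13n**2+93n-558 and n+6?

n+6

Apply the Euclidean algorithm:
  n**4+3n**3+13n**2+93n-558 = (n**3-3n**2+31n-93)(n+6) + (0)
The last nonzero remainder n+6 is already monic.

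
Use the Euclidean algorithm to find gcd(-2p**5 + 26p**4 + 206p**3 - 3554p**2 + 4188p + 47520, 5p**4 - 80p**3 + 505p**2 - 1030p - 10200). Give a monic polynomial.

p**2 - 7p - 30

Repeated division with remainder:
  -2p**5 + 26p**4 + 206p**3 - 3554p**2 + 4188p + 47520 = (-(2/5)p - 6/5)(5p**4 - 80p**3 + 505p**2 - 1030p - 10200) + (312p**3 - 3360p**2 - 1128p + 35280)
  5p**4 - 80p**3 + 505p**2 - 1030p - 10200 = ((5/312)p - 85/1014)(312p**3 - 3360p**2 - 1128p + 35280) + ((40800/169)p**2 - (285600/169)p - 1224000/169)
  312p**3 - 3360p**2 - 1128p + 35280 = ((2197/1700)p - 8281/1700)((40800/169)p**2 - (285600/169)p - 1224000/169) + (0)
Last nonzero remainder: (40800/169)p**2 - (285600/169)p - 1224000/169. Dividing through by 40800/169 gives the monic gcd p**2 - 7p - 30.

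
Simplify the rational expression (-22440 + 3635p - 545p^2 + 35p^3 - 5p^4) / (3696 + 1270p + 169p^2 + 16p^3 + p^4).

Apply the Euclidean algorithm:
  -5p^4 + 35p^3 - 545p^2 + 3635p - 22440 = (-5)(p^4 + 16p^3 + 169p^2 + 1270p + 3696) + (115p^3 + 300p^2 + 9985p - 3960)
  p^4 + 16p^3 + 169p^2 + 1270p + 3696 = ((1/115)p + 308/2645)(115p^3 + 300p^2 + 9985p - 3960) + ((24990/529)p^2 + (74970/529)p + 2199120/529)
  115p^3 + 300p^2 + 9985p - 3960 = ((12167/4998)p - 1587/1666)((24990/529)p^2 + (74970/529)p + 2199120/529) + (0)
Last nonzero remainder: (24990/529)p^2 + (74970/529)p + 2199120/529. Dividing through by 24990/529 gives the monic gcd p^2 + 3p + 88.
Cancel p^2 + 3p + 88 from numerator and denominator to get the reduced form.

(-255 + 50p - 5p^2)/(42 + 13p + p^2)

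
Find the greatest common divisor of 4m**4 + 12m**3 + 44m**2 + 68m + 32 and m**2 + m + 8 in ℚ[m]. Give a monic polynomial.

m**2 + m + 8

By polynomial division,
  4m**4 + 12m**3 + 44m**2 + 68m + 32 = (4m**2 + 8m + 4)(m**2 + m + 8) + (0)
The last nonzero remainder m**2 + m + 8 is already monic.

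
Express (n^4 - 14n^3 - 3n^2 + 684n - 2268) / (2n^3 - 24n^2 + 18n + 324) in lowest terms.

(n^2 + n - 42)/(2n + 6)

By polynomial division,
  n^4 - 14n^3 - 3n^2 + 684n - 2268 = ((1/2)n - 1)(2n^3 - 24n^2 + 18n + 324) + (-36n^2 + 540n - 1944)
  2n^3 - 24n^2 + 18n + 324 = (-(1/18)n - 1/6)(-36n^2 + 540n - 1944) + (0)
Last nonzero remainder: -36n^2 + 540n - 1944. Dividing through by -36 gives the monic gcd n^2 - 15n + 54.
Cancel n^2 - 15n + 54 from numerator and denominator to get the reduced form.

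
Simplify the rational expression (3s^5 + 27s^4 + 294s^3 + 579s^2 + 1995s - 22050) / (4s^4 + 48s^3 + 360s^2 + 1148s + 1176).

By polynomial division,
  3s^5 + 27s^4 + 294s^3 + 579s^2 + 1995s - 22050 = ((3/4)s - 9/4)(4s^4 + 48s^3 + 360s^2 + 1148s + 1176) + (132s^3 + 528s^2 + 3696s - 19404)
  4s^4 + 48s^3 + 360s^2 + 1148s + 1176 = ((1/33)s + 8/33)(132s^3 + 528s^2 + 3696s - 19404) + (120s^2 + 840s + 5880)
  132s^3 + 528s^2 + 3696s - 19404 = ((11/10)s - 33/10)(120s^2 + 840s + 5880) + (0)
Last nonzero remainder: 120s^2 + 840s + 5880. Dividing through by 120 gives the monic gcd s^2 + 7s + 49.
Cancel s^2 + 7s + 49 from numerator and denominator to get the reduced form.

(3s^3 + 6s^2 + 105s - 450)/(4s^2 + 20s + 24)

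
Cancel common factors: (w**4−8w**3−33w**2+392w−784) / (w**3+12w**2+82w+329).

Apply the Euclidean algorithm:
  w**4−8w**3−33w**2+392w−784 = (w−20)(w**3+12w**2+82w+329) + (125w**2+1703w+5796)
  w**3+12w**2+82w+329 = ((1/125)w−203/15625)(125w**2+1703w+5796) + ((902459/15625)w+6317213/15625)
  125w**2+1703w+5796 = ((1953125/902459)w+12937500/902459)((902459/15625)w+6317213/15625) + (0)
Last nonzero remainder: (902459/15625)w+6317213/15625. Dividing through by 902459/15625 gives the monic gcd w+7.
Cancel w+7 from numerator and denominator to get the reduced form.

(w**3−15w**2+72w−112)/(w**2+5w+47)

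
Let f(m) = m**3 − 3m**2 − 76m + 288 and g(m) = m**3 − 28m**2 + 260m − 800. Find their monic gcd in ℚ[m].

Apply the Euclidean algorithm:
  m**3 − 3m**2 − 76m + 288 = (m**3 − 28m**2 + 260m − 800) + (25m**2 − 336m + 1088)
  m**3 − 28m**2 + 260m − 800 = ((1/25)m − 364/625)(25m**2 − 336m + 1088) + ((12996/625)m − 103968/625)
  25m**2 − 336m + 1088 = ((15625/12996)m − 21250/3249)((12996/625)m − 103968/625) + (0)
Last nonzero remainder: (12996/625)m − 103968/625. Dividing through by 12996/625 gives the monic gcd m − 8.

m − 8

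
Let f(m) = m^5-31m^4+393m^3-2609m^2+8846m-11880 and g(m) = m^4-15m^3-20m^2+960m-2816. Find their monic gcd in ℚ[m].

m^2-15m+44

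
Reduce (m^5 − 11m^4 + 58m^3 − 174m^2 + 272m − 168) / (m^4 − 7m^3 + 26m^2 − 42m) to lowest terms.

Euclidean algorithm in ℚ[m]:
  m^5 − 11m^4 + 58m^3 − 174m^2 + 272m − 168 = (m − 4)(m^4 − 7m^3 + 26m^2 − 42m) + (4m^3 − 28m^2 + 104m − 168)
  m^4 − 7m^3 + 26m^2 − 42m = ((1/4)m)(4m^3 − 28m^2 + 104m − 168) + (0)
Last nonzero remainder: 4m^3 − 28m^2 + 104m − 168. Dividing through by 4 gives the monic gcd m^3 − 7m^2 + 26m − 42.
Cancel m^3 − 7m^2 + 26m − 42 from numerator and denominator to get the reduced form.

(m^2 − 4m + 4)/(m)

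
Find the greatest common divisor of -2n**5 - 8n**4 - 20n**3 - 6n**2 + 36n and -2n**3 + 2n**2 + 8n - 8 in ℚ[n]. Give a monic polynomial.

n**2 + n - 2

Euclidean algorithm in ℚ[n]:
  -2n**5 - 8n**4 - 20n**3 - 6n**2 + 36n = (n**2 + 5n + 19)(-2n**3 + 2n**2 + 8n - 8) + (-76n**2 - 76n + 152)
  -2n**3 + 2n**2 + 8n - 8 = ((1/38)n - 1/19)(-76n**2 - 76n + 152) + (0)
Last nonzero remainder: -76n**2 - 76n + 152. Dividing through by -76 gives the monic gcd n**2 + n - 2.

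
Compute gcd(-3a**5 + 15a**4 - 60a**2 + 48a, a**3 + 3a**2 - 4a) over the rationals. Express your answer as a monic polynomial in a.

Apply the Euclidean algorithm:
  -3a**5 + 15a**4 - 60a**2 + 48a = (-3a**2 + 24a - 84)(a**3 + 3a**2 - 4a) + (288a**2 - 288a)
  a**3 + 3a**2 - 4a = ((1/288)a + 1/72)(288a**2 - 288a) + (0)
Last nonzero remainder: 288a**2 - 288a. Dividing through by 288 gives the monic gcd a**2 - a.

a**2 - a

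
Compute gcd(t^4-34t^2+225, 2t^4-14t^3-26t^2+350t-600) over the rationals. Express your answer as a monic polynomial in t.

t^3-3t^2-25t+75

Apply the Euclidean algorithm:
  t^4-34t^2+225 = (1/2)(2t^4-14t^3-26t^2+350t-600) + (7t^3-21t^2-175t+525)
  2t^4-14t^3-26t^2+350t-600 = ((2/7)t-8/7)(7t^3-21t^2-175t+525) + (0)
Last nonzero remainder: 7t^3-21t^2-175t+525. Dividing through by 7 gives the monic gcd t^3-3t^2-25t+75.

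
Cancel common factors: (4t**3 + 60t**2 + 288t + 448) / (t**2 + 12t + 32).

By polynomial division,
  4t**3 + 60t**2 + 288t + 448 = (4t + 12)(t**2 + 12t + 32) + (16t + 64)
  t**2 + 12t + 32 = ((1/16)t + 1/2)(16t + 64) + (0)
Last nonzero remainder: 16t + 64. Dividing through by 16 gives the monic gcd t + 4.
Cancel t + 4 from numerator and denominator to get the reduced form.

(4t**2 + 44t + 112)/(t + 8)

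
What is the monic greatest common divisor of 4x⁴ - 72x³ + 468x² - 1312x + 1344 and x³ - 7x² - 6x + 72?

Apply the Euclidean algorithm:
  4x⁴ - 72x³ + 468x² - 1312x + 1344 = (4x - 44)(x³ - 7x² - 6x + 72) + (184x² - 1864x + 4512)
  x³ - 7x² - 6x + 72 = ((1/184)x + 9/529)(184x² - 1864x + 4512) + ((630/529)x - 2520/529)
  184x² - 1864x + 4512 = ((48668/315)x - 99452/105)((630/529)x - 2520/529) + (0)
Last nonzero remainder: (630/529)x - 2520/529. Dividing through by 630/529 gives the monic gcd x - 4.

x - 4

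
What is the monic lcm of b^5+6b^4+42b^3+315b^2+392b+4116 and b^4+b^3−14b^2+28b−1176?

By polynomial division,
  b^5+6b^4+42b^3+315b^2+392b+4116 = (b+5)(b^4+b^3−14b^2+28b−1176) + (51b^3+357b^2+1428b+9996)
  b^4+b^3−14b^2+28b−1176 = ((1/51)b−2/17)(51b^3+357b^2+1428b+9996) + (0)
Last nonzero remainder: 51b^3+357b^2+1428b+9996. Dividing through by 51 gives the monic gcd b^3+7b^2+28b+196.
Then lcm(f, g) = f·g / gcd(f, g); expanding and making the result monic gives the answer.

b^6+6b^4+63b^3−1498b^2+1764b−24696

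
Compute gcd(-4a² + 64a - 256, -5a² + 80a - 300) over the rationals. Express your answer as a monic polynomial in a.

1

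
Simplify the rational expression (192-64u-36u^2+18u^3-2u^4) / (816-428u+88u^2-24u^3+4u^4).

(8+2u-u^2)/(34+2u+2u^2)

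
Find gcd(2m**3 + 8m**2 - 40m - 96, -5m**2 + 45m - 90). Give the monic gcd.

Apply the Euclidean algorithm:
  2m**3 + 8m**2 - 40m - 96 = (-(2/5)m - 26/5)(-5m**2 + 45m - 90) + (158m - 564)
  -5m**2 + 45m - 90 = (-(5/158)m + 2145/12482)(158m - 564) + (43200/6241)
  158m - 564 = ((493039/21600)m - 293327/3600)(43200/6241) + (0)
The last nonzero remainder is the constant 43200/6241, so the polynomials are coprime and gcd = 1.

1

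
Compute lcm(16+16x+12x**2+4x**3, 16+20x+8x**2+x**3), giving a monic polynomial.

Apply the Euclidean algorithm:
  4x**3+12x**2+16x+16 = (4)(x**3+8x**2+20x+16) + (−20x**2−64x−48)
  x**3+8x**2+20x+16 = (−(1/20)x−6/25)(−20x**2−64x−48) + ((56/25)x+112/25)
  −20x**2−64x−48 = (−(125/14)x−75/7)((56/25)x+112/25) + (0)
Last nonzero remainder: (56/25)x+112/25. Dividing through by 56/25 gives the monic gcd x+2.
Then lcm(f, g) = f·g / gcd(f, g); expanding and making the result monic gives the answer.

32+56x+52x**2+30x**3+9x**4+x**5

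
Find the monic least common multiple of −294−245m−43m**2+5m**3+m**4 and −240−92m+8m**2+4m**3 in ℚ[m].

By polynomial division,
  m**4+5m**3−43m**2−245m−294 = ((1/4)m+3/4)(4m**3+8m**2−92m−240) + (−26m**2−116m−114)
  4m**3+8m**2−92m−240 = (−(2/13)m+64/169)(−26m**2−116m−114) + (−(11088/169)m−33264/169)
  −26m**2−116m−114 = ((2197/5544)m+3211/5544)(−(11088/169)m−33264/169) + (0)
Last nonzero remainder: −(11088/169)m−33264/169. Dividing through by −11088/169 gives the monic gcd m+3.
Then lcm(f, g) = f·g / gcd(f, g); expanding and making the result monic gives the answer.

5880+5194m+811m**2−302m**3−68m**4+4m**5+m**6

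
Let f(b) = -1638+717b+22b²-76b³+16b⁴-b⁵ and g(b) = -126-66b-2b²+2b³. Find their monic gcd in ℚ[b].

Euclidean algorithm in ℚ[b]:
  -b⁵+16b⁴-76b³+22b²+717b-1638 = (-(1/2)b²+(15/2)b-47)(2b³-2b²-66b-126) + (360b²-1440b-7560)
  2b³-2b²-66b-126 = ((1/180)b+1/60)(360b²-1440b-7560) + (0)
Last nonzero remainder: 360b²-1440b-7560. Dividing through by 360 gives the monic gcd b²-4b-21.

-21-4b+b²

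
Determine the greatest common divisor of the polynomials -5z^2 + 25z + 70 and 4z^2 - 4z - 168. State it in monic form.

z - 7

By polynomial division,
  -5z^2 + 25z + 70 = (-5/4)(4z^2 - 4z - 168) + (20z - 140)
  4z^2 - 4z - 168 = ((1/5)z + 6/5)(20z - 140) + (0)
Last nonzero remainder: 20z - 140. Dividing through by 20 gives the monic gcd z - 7.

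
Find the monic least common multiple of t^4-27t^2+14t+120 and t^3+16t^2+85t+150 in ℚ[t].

t^6+11t^5+3t^4-283t^3-536t^2+1740t+3600

Apply the Euclidean algorithm:
  t^4-27t^2+14t+120 = (t-16)(t^3+16t^2+85t+150) + (144t^2+1224t+2520)
  t^3+16t^2+85t+150 = ((1/144)t+5/96)(144t^2+1224t+2520) + ((15/4)t+75/4)
  144t^2+1224t+2520 = ((192/5)t+672/5)((15/4)t+75/4) + (0)
Last nonzero remainder: (15/4)t+75/4. Dividing through by 15/4 gives the monic gcd t+5.
Then lcm(f, g) = f·g / gcd(f, g); expanding and making the result monic gives the answer.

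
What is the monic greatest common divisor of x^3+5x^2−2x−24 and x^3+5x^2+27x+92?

x+4

By polynomial division,
  x^3+5x^2−2x−24 = (x^3+5x^2+27x+92) + (−29x−116)
  x^3+5x^2+27x+92 = (−(1/29)x^2−(1/29)x−23/29)(−29x−116) + (0)
Last nonzero remainder: −29x−116. Dividing through by −29 gives the monic gcd x+4.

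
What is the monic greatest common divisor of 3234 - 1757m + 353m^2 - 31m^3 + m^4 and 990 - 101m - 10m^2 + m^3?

By polynomial division,
  m^4 - 31m^3 + 353m^2 - 1757m + 3234 = (m - 21)(m^3 - 10m^2 - 101m + 990) + (244m^2 - 4868m + 24024)
  m^3 - 10m^2 - 101m + 990 = ((1/244)m + 607/14884)(244m^2 - 4868m + 24024) + (-(3468/3721)m + 38148/3721)
  244m^2 - 4868m + 24024 = (-(226981/867)m + 677222/289)(-(3468/3721)m + 38148/3721) + (0)
Last nonzero remainder: -(3468/3721)m + 38148/3721. Dividing through by -3468/3721 gives the monic gcd m - 11.

-11 + m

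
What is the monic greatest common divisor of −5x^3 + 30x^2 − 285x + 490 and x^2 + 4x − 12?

x − 2

By polynomial division,
  −5x^3 + 30x^2 − 285x + 490 = (−5x + 50)(x^2 + 4x − 12) + (−545x + 1090)
  x^2 + 4x − 12 = (−(1/545)x − 6/545)(−545x + 1090) + (0)
Last nonzero remainder: −545x + 1090. Dividing through by −545 gives the monic gcd x − 2.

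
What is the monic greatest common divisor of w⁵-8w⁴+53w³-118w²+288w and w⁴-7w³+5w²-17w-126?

w²-2w+9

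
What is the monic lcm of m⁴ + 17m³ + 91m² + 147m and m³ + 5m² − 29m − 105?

Apply the Euclidean algorithm:
  m⁴ + 17m³ + 91m² + 147m = (m + 12)(m³ + 5m² − 29m − 105) + (60m² + 600m + 1260)
  m³ + 5m² − 29m − 105 = ((1/60)m − 1/12)(60m² + 600m + 1260) + (0)
Last nonzero remainder: 60m² + 600m + 1260. Dividing through by 60 gives the monic gcd m² + 10m + 21.
Then lcm(f, g) = f·g / gcd(f, g); expanding and making the result monic gives the answer.

m⁵ + 12m⁴ + 6m³ − 308m² − 735m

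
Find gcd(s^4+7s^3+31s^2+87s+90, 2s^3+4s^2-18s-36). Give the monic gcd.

s^2+5s+6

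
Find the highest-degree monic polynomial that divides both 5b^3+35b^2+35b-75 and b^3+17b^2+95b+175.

b+5

Repeated division with remainder:
  5b^3+35b^2+35b-75 = (5)(b^3+17b^2+95b+175) + (-50b^2-440b-950)
  b^3+17b^2+95b+175 = (-(1/50)b-41/250)(-50b^2-440b-950) + ((96/25)b+96/5)
  -50b^2-440b-950 = (-(625/48)b-2375/48)((96/25)b+96/5) + (0)
Last nonzero remainder: (96/25)b+96/5. Dividing through by 96/25 gives the monic gcd b+5.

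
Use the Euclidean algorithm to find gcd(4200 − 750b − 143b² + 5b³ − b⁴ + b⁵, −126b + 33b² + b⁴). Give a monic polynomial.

42 + 3b + b²

By polynomial division,
  b⁵ − b⁴ + 5b³ − 143b² − 750b + 4200 = (b − 1)(b⁴ + 33b² − 126b) + (−28b³ + 16b² − 876b + 4200)
  b⁴ + 33b² − 126b = (−(1/28)b − 1/49)(−28b³ + 16b² − 876b + 4200) + ((100/49)b² + (300/49)b + 600/7)
  −28b³ + 16b² − 876b + 4200 = (−(343/25)b + 49)((100/49)b² + (300/49)b + 600/7) + (0)
Last nonzero remainder: (100/49)b² + (300/49)b + 600/7. Dividing through by 100/49 gives the monic gcd b² + 3b + 42.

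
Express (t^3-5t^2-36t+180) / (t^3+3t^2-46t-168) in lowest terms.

(t^2-11t+30)/(t^2-3t-28)

Repeated division with remainder:
  t^3-5t^2-36t+180 = (t^3+3t^2-46t-168) + (-8t^2+10t+348)
  t^3+3t^2-46t-168 = (-(1/8)t-17/32)(-8t^2+10t+348) + ((45/16)t+135/8)
  -8t^2+10t+348 = (-(128/45)t+928/45)((45/16)t+135/8) + (0)
Last nonzero remainder: (45/16)t+135/8. Dividing through by 45/16 gives the monic gcd t+6.
Cancel t+6 from numerator and denominator to get the reduced form.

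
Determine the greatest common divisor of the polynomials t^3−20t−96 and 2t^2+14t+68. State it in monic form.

By polynomial division,
  t^3−20t−96 = ((1/2)t−7/2)(2t^2+14t+68) + (−5t+142)
  2t^2+14t+68 = (−(2/5)t−354/25)(−5t+142) + (51968/25)
  −5t+142 = (−(125/51968)t+1775/25984)(51968/25) + (0)
The last nonzero remainder is the constant 51968/25, so the polynomials are coprime and gcd = 1.

1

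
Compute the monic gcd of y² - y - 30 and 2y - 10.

By polynomial division,
  y² - y - 30 = ((1/2)y + 2)(2y - 10) + (-10)
  2y - 10 = (-(1/5)y + 1)(-10) + (0)
The last nonzero remainder is the constant -10, so the polynomials are coprime and gcd = 1.

1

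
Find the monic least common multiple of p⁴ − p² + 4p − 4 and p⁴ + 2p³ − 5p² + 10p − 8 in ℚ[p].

p⁵ + 4p⁴ − p³ + 12p − 16

Apply the Euclidean algorithm:
  p⁴ − p² + 4p − 4 = (p⁴ + 2p³ − 5p² + 10p − 8) + (−2p³ + 4p² − 6p + 4)
  p⁴ + 2p³ − 5p² + 10p − 8 = (−(1/2)p − 2)(−2p³ + 4p² − 6p + 4) + (0)
Last nonzero remainder: −2p³ + 4p² − 6p + 4. Dividing through by −2 gives the monic gcd p³ − 2p² + 3p − 2.
Then lcm(f, g) = f·g / gcd(f, g); expanding and making the result monic gives the answer.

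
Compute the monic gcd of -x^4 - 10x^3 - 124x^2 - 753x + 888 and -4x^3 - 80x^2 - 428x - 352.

By polynomial division,
  -x^4 - 10x^3 - 124x^2 - 753x + 888 = ((1/4)x - 5/2)(-4x^3 - 80x^2 - 428x - 352) + (-217x^2 - 1735x + 8)
  -4x^3 - 80x^2 - 428x - 352 = ((4/217)x + 10420/47089)(-217x^2 - 1735x + 8) + (-(2082336/47089)x - 16658688/47089)
  -217x^2 - 1735x + 8 = ((10218313/2082336)x - 47089/2082336)(-(2082336/47089)x - 16658688/47089) + (0)
Last nonzero remainder: -(2082336/47089)x - 16658688/47089. Dividing through by -2082336/47089 gives the monic gcd x + 8.

x + 8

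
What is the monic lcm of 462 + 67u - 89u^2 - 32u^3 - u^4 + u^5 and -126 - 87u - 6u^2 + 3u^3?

924 + 596u - 111u^2 - 153u^3 - 34u^4 + u^5 + u^6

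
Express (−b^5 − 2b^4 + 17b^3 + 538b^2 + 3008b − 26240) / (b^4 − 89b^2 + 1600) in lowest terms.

(−b^2 − 7b − 82)/(b + 5)

Repeated division with remainder:
  −b^5 − 2b^4 + 17b^3 + 538b^2 + 3008b − 26240 = (−b − 2)(b^4 − 89b^2 + 1600) + (−72b^3 + 360b^2 + 4608b − 23040)
  b^4 − 89b^2 + 1600 = (−(1/72)b − 5/72)(−72b^3 + 360b^2 + 4608b − 23040) + (0)
Last nonzero remainder: −72b^3 + 360b^2 + 4608b − 23040. Dividing through by −72 gives the monic gcd b^3 − 5b^2 − 64b + 320.
Cancel b^3 − 5b^2 − 64b + 320 from numerator and denominator to get the reduced form.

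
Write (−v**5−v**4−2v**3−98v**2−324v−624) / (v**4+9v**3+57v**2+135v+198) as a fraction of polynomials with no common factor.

(−v**3+2v**2−2v−104)/(v**2+6v+33)

Apply the Euclidean algorithm:
  −v**5−v**4−2v**3−98v**2−324v−624 = (−v+8)(v**4+9v**3+57v**2+135v+198) + (−17v**3−419v**2−1206v−2208)
  v**4+9v**3+57v**2+135v+198 = (−(1/17)v+266/289)(−17v**3−419v**2−1206v−2208) + ((107425/289)v**2+(322275/289)v+644550/289)
  −17v**3−419v**2−1206v−2208 = (−(4913/107425)v−106352/107425)((107425/289)v**2+(322275/289)v+644550/289) + (0)
Last nonzero remainder: (107425/289)v**2+(322275/289)v+644550/289. Dividing through by 107425/289 gives the monic gcd v**2+3v+6.
Cancel v**2+3v+6 from numerator and denominator to get the reduced form.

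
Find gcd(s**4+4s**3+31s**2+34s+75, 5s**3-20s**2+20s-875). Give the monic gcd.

s**2+3s+25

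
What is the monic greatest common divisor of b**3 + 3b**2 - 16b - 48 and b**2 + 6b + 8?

By polynomial division,
  b**3 + 3b**2 - 16b - 48 = (b - 3)(b**2 + 6b + 8) + (-6b - 24)
  b**2 + 6b + 8 = (-(1/6)b - 1/3)(-6b - 24) + (0)
Last nonzero remainder: -6b - 24. Dividing through by -6 gives the monic gcd b + 4.

b + 4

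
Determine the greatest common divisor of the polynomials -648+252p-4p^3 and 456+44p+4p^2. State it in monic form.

1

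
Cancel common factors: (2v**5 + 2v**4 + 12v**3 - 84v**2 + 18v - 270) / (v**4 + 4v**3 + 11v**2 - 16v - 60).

(2v**3 - 6v**2 + 6v - 18)/(v**2 - 4)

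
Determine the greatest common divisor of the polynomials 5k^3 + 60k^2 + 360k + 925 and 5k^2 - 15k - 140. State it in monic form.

1

By polynomial division,
  5k^3 + 60k^2 + 360k + 925 = (k + 15)(5k^2 - 15k - 140) + (725k + 3025)
  5k^2 - 15k - 140 = ((1/145)k - 208/4205)(725k + 3025) + (8100/841)
  725k + 3025 = ((24389/324)k + 101761/324)(8100/841) + (0)
The last nonzero remainder is the constant 8100/841, so the polynomials are coprime and gcd = 1.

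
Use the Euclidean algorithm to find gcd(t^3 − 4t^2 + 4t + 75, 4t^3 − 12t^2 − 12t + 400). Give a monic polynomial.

t^2 − 7t + 25

Apply the Euclidean algorithm:
  t^3 − 4t^2 + 4t + 75 = (1/4)(4t^3 − 12t^2 − 12t + 400) + (−t^2 + 7t − 25)
  4t^3 − 12t^2 − 12t + 400 = (−4t − 16)(−t^2 + 7t − 25) + (0)
Last nonzero remainder: −t^2 + 7t − 25. Dividing through by −1 gives the monic gcd t^2 − 7t + 25.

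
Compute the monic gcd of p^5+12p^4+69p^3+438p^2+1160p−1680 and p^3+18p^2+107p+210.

Euclidean algorithm in ℚ[p]:
  p^5+12p^4+69p^3+438p^2+1160p−1680 = (p^2−6p+70)(p^3+18p^2+107p+210) + (−390p^2−5070p−16380)
  p^3+18p^2+107p+210 = (−(1/390)p−1/78)(−390p^2−5070p−16380) + (0)
Last nonzero remainder: −390p^2−5070p−16380. Dividing through by −390 gives the monic gcd p^2+13p+42.

p^2+13p+42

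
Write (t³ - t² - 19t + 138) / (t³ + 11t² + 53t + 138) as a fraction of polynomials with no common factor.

Repeated division with remainder:
  t³ - t² - 19t + 138 = (t³ + 11t² + 53t + 138) + (-12t² - 72t)
  t³ + 11t² + 53t + 138 = (-(1/12)t - 5/12)(-12t² - 72t) + (23t + 138)
  -12t² - 72t = (-(12/23)t)(23t + 138) + (0)
Last nonzero remainder: 23t + 138. Dividing through by 23 gives the monic gcd t + 6.
Cancel t + 6 from numerator and denominator to get the reduced form.

(t² - 7t + 23)/(t² + 5t + 23)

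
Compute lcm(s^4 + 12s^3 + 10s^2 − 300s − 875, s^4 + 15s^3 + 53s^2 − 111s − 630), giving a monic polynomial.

s^6 + 15s^5 + 28s^4 − 486s^3 − 1955s^2 + 2775s + 15750

Apply the Euclidean algorithm:
  s^4 + 12s^3 + 10s^2 − 300s − 875 = (s^4 + 15s^3 + 53s^2 − 111s − 630) + (−3s^3 − 43s^2 − 189s − 245)
  s^4 + 15s^3 + 53s^2 − 111s − 630 = (−(1/3)s − 2/9)(−3s^3 − 43s^2 − 189s − 245) + (−(176/9)s^2 − (704/3)s − 6160/9)
  −3s^3 − 43s^2 − 189s − 245 = ((27/176)s + 63/176)(−(176/9)s^2 − (704/3)s − 6160/9) + (0)
Last nonzero remainder: −(176/9)s^2 − (704/3)s − 6160/9. Dividing through by −176/9 gives the monic gcd s^2 + 12s + 35.
Then lcm(f, g) = f·g / gcd(f, g); expanding and making the result monic gives the answer.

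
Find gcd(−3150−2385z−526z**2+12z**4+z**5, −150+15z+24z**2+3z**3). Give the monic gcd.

25+10z+z**2

Repeated division with remainder:
  z**5+12z**4−526z**2−2385z−3150 = ((1/3)z**2+(4/3)z−37/3)(3z**3+24z**2+15z−150) + (−200z**2−2000z−5000)
  3z**3+24z**2+15z−150 = (−(3/200)z+3/100)(−200z**2−2000z−5000) + (0)
Last nonzero remainder: −200z**2−2000z−5000. Dividing through by −200 gives the monic gcd z**2+10z+25.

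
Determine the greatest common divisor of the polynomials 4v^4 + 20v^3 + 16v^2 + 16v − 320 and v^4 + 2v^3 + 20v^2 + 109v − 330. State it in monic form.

v^2 + 3v − 10

Apply the Euclidean algorithm:
  4v^4 + 20v^3 + 16v^2 + 16v − 320 = (4)(v^4 + 2v^3 + 20v^2 + 109v − 330) + (12v^3 − 64v^2 − 420v + 1000)
  v^4 + 2v^3 + 20v^2 + 109v − 330 = ((1/12)v + 11/18)(12v^3 − 64v^2 − 420v + 1000) + ((847/9)v^2 + (847/3)v − 8470/9)
  12v^3 − 64v^2 − 420v + 1000 = ((108/847)v − 900/847)((847/9)v^2 + (847/3)v − 8470/9) + (0)
Last nonzero remainder: (847/9)v^2 + (847/3)v − 8470/9. Dividing through by 847/9 gives the monic gcd v^2 + 3v − 10.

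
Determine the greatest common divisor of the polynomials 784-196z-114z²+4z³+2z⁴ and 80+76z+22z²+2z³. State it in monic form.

4+z

By polynomial division,
  2z⁴+4z³-114z²-196z+784 = (z-9)(2z³+22z²+76z+80) + (8z²+408z+1504)
  2z³+22z²+76z+80 = ((1/4)z-10)(8z²+408z+1504) + (3780z+15120)
  8z²+408z+1504 = ((2/945)z+94/945)(3780z+15120) + (0)
Last nonzero remainder: 3780z+15120. Dividing through by 3780 gives the monic gcd z+4.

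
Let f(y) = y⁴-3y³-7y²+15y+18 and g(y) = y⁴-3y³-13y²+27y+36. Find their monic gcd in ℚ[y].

y²-2y-3

By polynomial division,
  y⁴-3y³-7y²+15y+18 = (y⁴-3y³-13y²+27y+36) + (6y²-12y-18)
  y⁴-3y³-13y²+27y+36 = ((1/6)y²-(1/6)y-2)(6y²-12y-18) + (0)
Last nonzero remainder: 6y²-12y-18. Dividing through by 6 gives the monic gcd y²-2y-3.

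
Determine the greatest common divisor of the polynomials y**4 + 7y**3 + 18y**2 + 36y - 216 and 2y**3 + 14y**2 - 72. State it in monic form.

Euclidean algorithm in ℚ[y]:
  y**4 + 7y**3 + 18y**2 + 36y - 216 = ((1/2)y)(2y**3 + 14y**2 - 72) + (18y**2 + 72y - 216)
  2y**3 + 14y**2 - 72 = ((1/9)y + 1/3)(18y**2 + 72y - 216) + (0)
Last nonzero remainder: 18y**2 + 72y - 216. Dividing through by 18 gives the monic gcd y**2 + 4y - 12.

y**2 + 4y - 12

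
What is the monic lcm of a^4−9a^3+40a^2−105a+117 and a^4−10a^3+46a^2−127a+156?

a^5−13a^4+76a^3−265a^2+537a−468

Apply the Euclidean algorithm:
  a^4−9a^3+40a^2−105a+117 = (a^4−10a^3+46a^2−127a+156) + (a^3−6a^2+22a−39)
  a^4−10a^3+46a^2−127a+156 = (a−4)(a^3−6a^2+22a−39) + (0)
The last nonzero remainder a^3−6a^2+22a−39 is already monic.
Then lcm(f, g) = f·g / gcd(f, g); expanding and making the result monic gives the answer.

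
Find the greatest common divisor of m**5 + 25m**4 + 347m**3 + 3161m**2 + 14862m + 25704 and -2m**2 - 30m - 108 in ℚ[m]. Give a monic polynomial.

Euclidean algorithm in ℚ[m]:
  m**5 + 25m**4 + 347m**3 + 3161m**2 + 14862m + 25704 = (-(1/2)m**3 - 5m**2 - (143/2)m - 238)(-2m**2 - 30m - 108) + (0)
Last nonzero remainder: -2m**2 - 30m - 108. Dividing through by -2 gives the monic gcd m**2 + 15m + 54.

m**2 + 15m + 54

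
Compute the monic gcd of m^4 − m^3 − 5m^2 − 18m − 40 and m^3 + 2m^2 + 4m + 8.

Repeated division with remainder:
  m^4 − m^3 − 5m^2 − 18m − 40 = (m − 3)(m^3 + 2m^2 + 4m + 8) + (−3m^2 − 14m − 16)
  m^3 + 2m^2 + 4m + 8 = (−(1/3)m + 8/9)(−3m^2 − 14m − 16) + ((100/9)m + 200/9)
  −3m^2 − 14m − 16 = (−(27/100)m − 18/25)((100/9)m + 200/9) + (0)
Last nonzero remainder: (100/9)m + 200/9. Dividing through by 100/9 gives the monic gcd m + 2.

m + 2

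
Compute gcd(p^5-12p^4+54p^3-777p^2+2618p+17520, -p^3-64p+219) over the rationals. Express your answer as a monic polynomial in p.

Apply the Euclidean algorithm:
  p^5-12p^4+54p^3-777p^2+2618p+17520 = (-p^2+12p+10)(-p^3-64p+219) + (210p^2+630p+15330)
  -p^3-64p+219 = (-(1/210)p+1/70)(210p^2+630p+15330) + (0)
Last nonzero remainder: 210p^2+630p+15330. Dividing through by 210 gives the monic gcd p^2+3p+73.

p^2+3p+73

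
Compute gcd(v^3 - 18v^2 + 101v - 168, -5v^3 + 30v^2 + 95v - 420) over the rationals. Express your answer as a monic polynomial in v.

v^2 - 10v + 21

Repeated division with remainder:
  v^3 - 18v^2 + 101v - 168 = (-1/5)(-5v^3 + 30v^2 + 95v - 420) + (-12v^2 + 120v - 252)
  -5v^3 + 30v^2 + 95v - 420 = ((5/12)v + 5/3)(-12v^2 + 120v - 252) + (0)
Last nonzero remainder: -12v^2 + 120v - 252. Dividing through by -12 gives the monic gcd v^2 - 10v + 21.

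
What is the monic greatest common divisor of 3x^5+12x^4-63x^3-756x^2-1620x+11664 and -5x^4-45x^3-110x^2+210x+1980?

Euclidean algorithm in ℚ[x]:
  3x^5+12x^4-63x^3-756x^2-1620x+11664 = (-(3/5)x+3)(-5x^4-45x^3-110x^2+210x+1980) + (6x^3-300x^2-1062x+5724)
  -5x^4-45x^3-110x^2+210x+1980 = (-(5/6)x-295/6)(6x^3-300x^2-1062x+5724) + (-15745x^2-47235x+283410)
  6x^3-300x^2-1062x+5724 = (-(6/15745)x+318/15745)(-15745x^2-47235x+283410) + (0)
Last nonzero remainder: -15745x^2-47235x+283410. Dividing through by -15745 gives the monic gcd x^2+3x-18.

x^2+3x-18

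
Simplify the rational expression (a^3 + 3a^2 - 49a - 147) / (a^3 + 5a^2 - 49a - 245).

Apply the Euclidean algorithm:
  a^3 + 3a^2 - 49a - 147 = (a^3 + 5a^2 - 49a - 245) + (-2a^2 + 98)
  a^3 + 5a^2 - 49a - 245 = (-(1/2)a - 5/2)(-2a^2 + 98) + (0)
Last nonzero remainder: -2a^2 + 98. Dividing through by -2 gives the monic gcd a^2 - 49.
Cancel a^2 - 49 from numerator and denominator to get the reduced form.

(a + 3)/(a + 5)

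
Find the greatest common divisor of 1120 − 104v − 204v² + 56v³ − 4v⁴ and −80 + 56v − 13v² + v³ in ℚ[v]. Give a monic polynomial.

Repeated division with remainder:
  −4v⁴ + 56v³ − 204v² − 104v + 1120 = (−4v + 4)(v³ − 13v² + 56v − 80) + (72v² − 648v + 1440)
  v³ − 13v² + 56v − 80 = ((1/72)v − 1/18)(72v² − 648v + 1440) + (0)
Last nonzero remainder: 72v² − 648v + 1440. Dividing through by 72 gives the monic gcd v² − 9v + 20.

20 − 9v + v²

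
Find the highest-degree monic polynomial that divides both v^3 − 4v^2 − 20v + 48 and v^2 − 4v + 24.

Repeated division with remainder:
  v^3 − 4v^2 − 20v + 48 = (v)(v^2 − 4v + 24) + (−44v + 48)
  v^2 − 4v + 24 = (−(1/44)v + 8/121)(−44v + 48) + (2520/121)
  −44v + 48 = (−(1331/630)v + 242/105)(2520/121) + (0)
The last nonzero remainder is the constant 2520/121, so the polynomials are coprime and gcd = 1.

1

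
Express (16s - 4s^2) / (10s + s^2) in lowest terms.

(16 - 4s)/(10 + s)

By polynomial division,
  -4s^2 + 16s = (-4)(s^2 + 10s) + (56s)
  s^2 + 10s = ((1/56)s + 5/28)(56s) + (0)
Last nonzero remainder: 56s. Dividing through by 56 gives the monic gcd s.
Cancel s from numerator and denominator to get the reduced form.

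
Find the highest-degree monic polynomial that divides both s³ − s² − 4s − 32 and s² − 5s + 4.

s − 4

Euclidean algorithm in ℚ[s]:
  s³ − s² − 4s − 32 = (s + 4)(s² − 5s + 4) + (12s − 48)
  s² − 5s + 4 = ((1/12)s − 1/12)(12s − 48) + (0)
Last nonzero remainder: 12s − 48. Dividing through by 12 gives the monic gcd s − 4.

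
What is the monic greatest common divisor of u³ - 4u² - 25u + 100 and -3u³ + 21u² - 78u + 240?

Apply the Euclidean algorithm:
  u³ - 4u² - 25u + 100 = (-1/3)(-3u³ + 21u² - 78u + 240) + (3u² - 51u + 180)
  -3u³ + 21u² - 78u + 240 = (-u - 10)(3u² - 51u + 180) + (-408u + 2040)
  3u² - 51u + 180 = (-(1/136)u + 3/34)(-408u + 2040) + (0)
Last nonzero remainder: -408u + 2040. Dividing through by -408 gives the monic gcd u - 5.

u - 5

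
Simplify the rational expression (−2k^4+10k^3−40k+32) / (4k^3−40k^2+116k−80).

Repeated division with remainder:
  −2k^4+10k^3−40k+32 = (−(1/2)k−5/2)(4k^3−40k^2+116k−80) + (−42k^2+210k−168)
  4k^3−40k^2+116k−80 = (−(2/21)k+10/21)(−42k^2+210k−168) + (0)
Last nonzero remainder: −42k^2+210k−168. Dividing through by −42 gives the monic gcd k^2−5k+4.
Cancel k^2−5k+4 from numerator and denominator to get the reduced form.

(−k^2+4)/(2k−10)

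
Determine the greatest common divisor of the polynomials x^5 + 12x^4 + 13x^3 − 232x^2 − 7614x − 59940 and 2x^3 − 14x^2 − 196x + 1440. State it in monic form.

x^2 + x − 90

By polynomial division,
  x^5 + 12x^4 + 13x^3 − 232x^2 − 7614x − 59940 = ((1/2)x^2 + (19/2)x + 122)(2x^3 − 14x^2 − 196x + 1440) + (2618x^2 + 2618x − 235620)
  2x^3 − 14x^2 − 196x + 1440 = ((1/1309)x − 8/1309)(2618x^2 + 2618x − 235620) + (0)
Last nonzero remainder: 2618x^2 + 2618x − 235620. Dividing through by 2618 gives the monic gcd x^2 + x − 90.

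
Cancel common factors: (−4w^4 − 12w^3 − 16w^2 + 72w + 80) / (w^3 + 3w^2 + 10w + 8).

(−4w^3 − 8w^2 − 8w + 80)/(w^2 + 2w + 8)

Apply the Euclidean algorithm:
  −4w^4 − 12w^3 − 16w^2 + 72w + 80 = (−4w)(w^3 + 3w^2 + 10w + 8) + (24w^2 + 104w + 80)
  w^3 + 3w^2 + 10w + 8 = ((1/24)w − 1/18)(24w^2 + 104w + 80) + ((112/9)w + 112/9)
  24w^2 + 104w + 80 = ((27/14)w + 45/7)((112/9)w + 112/9) + (0)
Last nonzero remainder: (112/9)w + 112/9. Dividing through by 112/9 gives the monic gcd w + 1.
Cancel w + 1 from numerator and denominator to get the reduced form.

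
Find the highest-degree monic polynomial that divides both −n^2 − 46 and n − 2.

Euclidean algorithm in ℚ[n]:
  −n^2 − 46 = (−n − 2)(n − 2) + (−50)
  n − 2 = (−(1/50)n + 1/25)(−50) + (0)
The last nonzero remainder is the constant −50, so the polynomials are coprime and gcd = 1.

1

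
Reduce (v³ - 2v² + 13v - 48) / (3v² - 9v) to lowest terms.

By polynomial division,
  v³ - 2v² + 13v - 48 = ((1/3)v + 1/3)(3v² - 9v) + (16v - 48)
  3v² - 9v = ((3/16)v)(16v - 48) + (0)
Last nonzero remainder: 16v - 48. Dividing through by 16 gives the monic gcd v - 3.
Cancel v - 3 from numerator and denominator to get the reduced form.

(v² + v + 16)/(3v)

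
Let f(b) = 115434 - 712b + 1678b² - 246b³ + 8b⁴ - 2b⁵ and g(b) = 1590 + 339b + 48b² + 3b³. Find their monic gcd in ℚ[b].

53 + 6b + b²

Euclidean algorithm in ℚ[b]:
  -2b⁵ + 8b⁴ - 246b³ + 1678b² - 712b + 115434 = (-(2/3)b² + (40/3)b - 220)(3b³ + 48b² + 339b + 1590) + (8778b² + 52668b + 465234)
  3b³ + 48b² + 339b + 1590 = ((1/2926)b + 5/1463)(8778b² + 52668b + 465234) + (0)
Last nonzero remainder: 8778b² + 52668b + 465234. Dividing through by 8778 gives the monic gcd b² + 6b + 53.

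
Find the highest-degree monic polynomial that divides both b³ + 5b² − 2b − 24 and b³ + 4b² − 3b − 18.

b² + b − 6

Euclidean algorithm in ℚ[b]:
  b³ + 5b² − 2b − 24 = (b³ + 4b² − 3b − 18) + (b² + b − 6)
  b³ + 4b² − 3b − 18 = (b + 3)(b² + b − 6) + (0)
The last nonzero remainder b² + b − 6 is already monic.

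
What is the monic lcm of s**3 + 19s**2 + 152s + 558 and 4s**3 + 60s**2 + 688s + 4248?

s**5 + 25s**4 + 384s**3 + 3712s**2 + 21284s + 65844

Euclidean algorithm in ℚ[s]:
  s**3 + 19s**2 + 152s + 558 = (1/4)(4s**3 + 60s**2 + 688s + 4248) + (4s**2 - 20s - 504)
  4s**3 + 60s**2 + 688s + 4248 = (s + 20)(4s**2 - 20s - 504) + (1592s + 14328)
  4s**2 - 20s - 504 = ((1/398)s - 7/199)(1592s + 14328) + (0)
Last nonzero remainder: 1592s + 14328. Dividing through by 1592 gives the monic gcd s + 9.
Then lcm(f, g) = f·g / gcd(f, g); expanding and making the result monic gives the answer.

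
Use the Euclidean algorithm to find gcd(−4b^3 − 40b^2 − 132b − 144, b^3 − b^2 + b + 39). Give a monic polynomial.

b + 3

Euclidean algorithm in ℚ[b]:
  −4b^3 − 40b^2 − 132b − 144 = (−4)(b^3 − b^2 + b + 39) + (−44b^2 − 128b + 12)
  b^3 − b^2 + b + 39 = (−(1/44)b + 43/484)(−44b^2 − 128b + 12) + ((1530/121)b + 4590/121)
  −44b^2 − 128b + 12 = (−(2662/765)b + 242/765)((1530/121)b + 4590/121) + (0)
Last nonzero remainder: (1530/121)b + 4590/121. Dividing through by 1530/121 gives the monic gcd b + 3.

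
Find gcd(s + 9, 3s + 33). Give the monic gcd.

1

By polynomial division,
  s + 9 = (1/3)(3s + 33) + (−2)
  3s + 33 = (−(3/2)s − 33/2)(−2) + (0)
The last nonzero remainder is the constant −2, so the polynomials are coprime and gcd = 1.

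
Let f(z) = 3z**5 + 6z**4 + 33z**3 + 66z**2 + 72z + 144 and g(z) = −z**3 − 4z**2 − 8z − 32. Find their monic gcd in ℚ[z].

z**2 + 8

Apply the Euclidean algorithm:
  3z**5 + 6z**4 + 33z**3 + 66z**2 + 72z + 144 = (−3z**2 + 6z − 33)(−z**3 − 4z**2 − 8z − 32) + (−114z**2 − 912)
  −z**3 − 4z**2 − 8z − 32 = ((1/114)z + 2/57)(−114z**2 − 912) + (0)
Last nonzero remainder: −114z**2 − 912. Dividing through by −114 gives the monic gcd z**2 + 8.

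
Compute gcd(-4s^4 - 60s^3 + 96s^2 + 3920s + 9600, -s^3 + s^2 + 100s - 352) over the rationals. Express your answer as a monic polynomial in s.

Apply the Euclidean algorithm:
  -4s^4 - 60s^3 + 96s^2 + 3920s + 9600 = (4s + 64)(-s^3 + s^2 + 100s - 352) + (-368s^2 - 1072s + 32128)
  -s^3 + s^2 + 100s - 352 = ((1/368)s - 45/4232)(-368s^2 - 1072s + 32128) + ((686/529)s - 5488/529)
  -368s^2 - 1072s + 32128 = (-(97336/343)s - 1062232/343)((686/529)s - 5488/529) + (0)
Last nonzero remainder: (686/529)s - 5488/529. Dividing through by 686/529 gives the monic gcd s - 8.

s - 8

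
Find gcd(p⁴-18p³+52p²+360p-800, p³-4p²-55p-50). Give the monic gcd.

Repeated division with remainder:
  p⁴-18p³+52p²+360p-800 = (p-14)(p³-4p²-55p-50) + (51p²-360p-1500)
  p³-4p²-55p-50 = ((1/51)p+52/867)(51p²-360p-1500) + (-(1155/289)p+11550/289)
  51p²-360p-1500 = (-(4913/385)p-2890/77)(-(1155/289)p+11550/289) + (0)
Last nonzero remainder: -(1155/289)p+11550/289. Dividing through by -1155/289 gives the monic gcd p-10.

p-10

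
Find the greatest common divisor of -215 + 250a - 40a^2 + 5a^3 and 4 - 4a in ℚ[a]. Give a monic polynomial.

Repeated division with remainder:
  5a^3 - 40a^2 + 250a - 215 = (-(5/4)a^2 + (35/4)a - 215/4)(-4a + 4) + (0)
Last nonzero remainder: -4a + 4. Dividing through by -4 gives the monic gcd a - 1.

-1 + a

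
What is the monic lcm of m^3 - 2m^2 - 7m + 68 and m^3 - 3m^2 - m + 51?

By polynomial division,
  m^3 - 2m^2 - 7m + 68 = (m^3 - 3m^2 - m + 51) + (m^2 - 6m + 17)
  m^3 - 3m^2 - m + 51 = (m + 3)(m^2 - 6m + 17) + (0)
The last nonzero remainder m^2 - 6m + 17 is already monic.
Then lcm(f, g) = f·g / gcd(f, g); expanding and making the result monic gives the answer.

m^4 + m^3 - 13m^2 + 47m + 204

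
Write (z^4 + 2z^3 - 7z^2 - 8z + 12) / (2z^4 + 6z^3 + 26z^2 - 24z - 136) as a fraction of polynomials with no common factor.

(z^2 + 2z - 3)/(2z^2 + 6z + 34)

Euclidean algorithm in ℚ[z]:
  z^4 + 2z^3 - 7z^2 - 8z + 12 = (1/2)(2z^4 + 6z^3 + 26z^2 - 24z - 136) + (-z^3 - 20z^2 + 4z + 80)
  2z^4 + 6z^3 + 26z^2 - 24z - 136 = (-2z + 34)(-z^3 - 20z^2 + 4z + 80) + (714z^2 - 2856)
  -z^3 - 20z^2 + 4z + 80 = (-(1/714)z - 10/357)(714z^2 - 2856) + (0)
Last nonzero remainder: 714z^2 - 2856. Dividing through by 714 gives the monic gcd z^2 - 4.
Cancel z^2 - 4 from numerator and denominator to get the reduced form.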